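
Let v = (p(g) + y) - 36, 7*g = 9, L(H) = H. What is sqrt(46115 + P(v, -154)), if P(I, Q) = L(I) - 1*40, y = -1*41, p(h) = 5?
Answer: sqrt(46003) ≈ 214.48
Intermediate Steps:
g = 9/7 (g = (1/7)*9 = 9/7 ≈ 1.2857)
y = -41
v = -72 (v = (5 - 41) - 36 = -36 - 36 = -72)
P(I, Q) = -40 + I (P(I, Q) = I - 1*40 = I - 40 = -40 + I)
sqrt(46115 + P(v, -154)) = sqrt(46115 + (-40 - 72)) = sqrt(46115 - 112) = sqrt(46003)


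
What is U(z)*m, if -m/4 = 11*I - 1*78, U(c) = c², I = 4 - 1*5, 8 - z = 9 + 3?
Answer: 5696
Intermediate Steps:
z = -4 (z = 8 - (9 + 3) = 8 - 1*12 = 8 - 12 = -4)
I = -1 (I = 4 - 5 = -1)
m = 356 (m = -4*(11*(-1) - 1*78) = -4*(-11 - 78) = -4*(-89) = 356)
U(z)*m = (-4)²*356 = 16*356 = 5696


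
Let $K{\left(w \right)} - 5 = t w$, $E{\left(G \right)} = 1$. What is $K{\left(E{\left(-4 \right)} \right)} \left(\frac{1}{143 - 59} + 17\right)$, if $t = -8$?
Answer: $- \frac{1429}{28} \approx -51.036$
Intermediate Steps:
$K{\left(w \right)} = 5 - 8 w$
$K{\left(E{\left(-4 \right)} \right)} \left(\frac{1}{143 - 59} + 17\right) = \left(5 - 8\right) \left(\frac{1}{143 - 59} + 17\right) = \left(5 - 8\right) \left(\frac{1}{84} + 17\right) = - 3 \left(\frac{1}{84} + 17\right) = \left(-3\right) \frac{1429}{84} = - \frac{1429}{28}$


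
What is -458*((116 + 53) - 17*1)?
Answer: -69616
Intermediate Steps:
-458*((116 + 53) - 17*1) = -458*(169 - 17) = -458*152 = -69616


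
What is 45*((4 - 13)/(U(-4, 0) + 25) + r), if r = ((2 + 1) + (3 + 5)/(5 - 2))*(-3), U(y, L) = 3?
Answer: -21825/28 ≈ -779.46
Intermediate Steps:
r = -17 (r = (3 + 8/3)*(-3) = (17/3)*(-3) = -17)
45*((4 - 13)/(U(-4, 0) + 25) + r) = 45*((4 - 13)/(3 + 25) - 17) = 45*(-9/28 - 17) = 45*(-485/28) = -21825/28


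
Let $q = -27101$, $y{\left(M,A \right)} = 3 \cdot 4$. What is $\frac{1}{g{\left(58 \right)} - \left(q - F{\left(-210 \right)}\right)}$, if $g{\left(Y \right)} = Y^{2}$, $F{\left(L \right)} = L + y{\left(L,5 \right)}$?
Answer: $\frac{1}{30267} \approx 3.3039 \cdot 10^{-5}$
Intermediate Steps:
$y{\left(M,A \right)} = 12$
$F{\left(L \right)} = 12 + L$ ($F{\left(L \right)} = L + 12 = 12 + L$)
$\frac{1}{g{\left(58 \right)} - \left(q - F{\left(-210 \right)}\right)} = \frac{1}{58^{2} + \left(\left(12 - 210\right) - -27101\right)} = \frac{1}{3364 + \left(-198 + 27101\right)} = \frac{1}{3364 + 26903} = \frac{1}{30267}$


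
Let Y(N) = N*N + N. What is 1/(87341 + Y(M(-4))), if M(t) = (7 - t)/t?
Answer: 16/1397533 ≈ 1.1449e-5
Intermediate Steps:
M(t) = (7 - t)/t
Y(N) = N + N² (Y(N) = N² + N = N + N²)
1/(87341 + Y(M(-4))) = 1/(87341 + ((7 - 1*(-4))/(-4))*(1 + (7 - 1*(-4))/(-4))) = 1/(87341 + (-(7 + 4)/4)*(1 - (7 + 4)/4)) = 1/(87341 + (-¼*11)*(1 - ¼*11)) = 1/(87341 - 11*(1 - 11/4)/4) = 1/(87341 - 11/4*(-7/4)) = 1/(87341 + 77/16) = 1/(1397533/16) = 16/1397533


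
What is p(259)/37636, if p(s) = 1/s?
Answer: 1/9747724 ≈ 1.0259e-7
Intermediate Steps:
p(259)/37636 = 1/(259*37636) = (1/259)*(1/37636) = 1/9747724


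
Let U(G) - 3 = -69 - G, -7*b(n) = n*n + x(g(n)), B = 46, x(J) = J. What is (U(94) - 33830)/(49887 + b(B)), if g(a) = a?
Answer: -237930/347047 ≈ -0.68558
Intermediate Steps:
b(n) = -n/7 - n²/7 (b(n) = -(n*n + n)/7 = -(n² + n)/7 = -(n + n²)/7 = -n/7 - n²/7)
U(G) = -66 - G (U(G) = 3 + (-69 - G) = -66 - G)
(U(94) - 33830)/(49887 + b(B)) = ((-66 - 1*94) - 33830)/(49887 + (⅐)*46*(-1 - 1*46)) = ((-66 - 94) - 33830)/(49887 + (⅐)*46*(-1 - 46)) = (-160 - 33830)/(49887 + (⅐)*46*(-47)) = -33990/(49887 - 2162/7) = -33990/347047/7 = -33990*7/347047 = -237930/347047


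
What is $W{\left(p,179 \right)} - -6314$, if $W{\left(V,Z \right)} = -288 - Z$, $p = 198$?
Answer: $5847$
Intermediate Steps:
$W{\left(p,179 \right)} - -6314 = \left(-288 - 179\right) - -6314 = \left(-288 - 179\right) + 6314 = -467 + 6314 = 5847$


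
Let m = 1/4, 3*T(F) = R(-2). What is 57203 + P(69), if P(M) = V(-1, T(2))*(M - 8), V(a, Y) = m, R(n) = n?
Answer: 228873/4 ≈ 57218.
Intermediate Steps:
T(F) = -2/3 (T(F) = (1/3)*(-2) = -2/3)
m = 1/4 ≈ 0.25000
V(a, Y) = 1/4
P(M) = -2 + M/4 (P(M) = (M - 8)/4 = (-8 + M)/4 = -2 + M/4)
57203 + P(69) = 57203 + (-2 + (1/4)*69) = 57203 + (-2 + 69/4) = 57203 + 61/4 = 228873/4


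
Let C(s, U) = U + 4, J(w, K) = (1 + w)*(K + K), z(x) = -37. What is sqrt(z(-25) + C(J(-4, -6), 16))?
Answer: I*sqrt(17) ≈ 4.1231*I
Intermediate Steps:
J(w, K) = 2*K*(1 + w) (J(w, K) = (1 + w)*(2*K) = 2*K*(1 + w))
C(s, U) = 4 + U
sqrt(z(-25) + C(J(-4, -6), 16)) = sqrt(-37 + (4 + 16)) = sqrt(-37 + 20) = sqrt(-17) = I*sqrt(17)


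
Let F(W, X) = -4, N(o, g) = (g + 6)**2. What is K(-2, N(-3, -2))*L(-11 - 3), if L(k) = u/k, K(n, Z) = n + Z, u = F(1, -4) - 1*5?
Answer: 9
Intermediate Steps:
N(o, g) = (6 + g)**2
u = -9 (u = -4 - 1*5 = -4 - 5 = -9)
K(n, Z) = Z + n
L(k) = -9/k
K(-2, N(-3, -2))*L(-11 - 3) = ((6 - 2)**2 - 2)*(-9/(-11 - 3)) = (4**2 - 2)*(-9/(-14)) = (16 - 2)*(-9*(-1/14)) = 14*(9/14) = 9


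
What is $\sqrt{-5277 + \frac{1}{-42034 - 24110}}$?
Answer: $\frac{i \sqrt{1442939169126}}{16536} \approx 72.643 i$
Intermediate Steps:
$\sqrt{-5277 + \frac{1}{-42034 - 24110}} = \sqrt{-5277 + \frac{1}{-66144}} = \sqrt{-5277 - \frac{1}{66144}} = \sqrt{- \frac{349041889}{66144}} = \frac{i \sqrt{1442939169126}}{16536}$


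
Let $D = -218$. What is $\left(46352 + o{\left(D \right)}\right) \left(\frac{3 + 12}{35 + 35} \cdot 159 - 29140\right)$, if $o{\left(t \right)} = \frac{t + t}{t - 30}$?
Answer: $- \frac{1171078840639}{868} \approx -1.3492 \cdot 10^{9}$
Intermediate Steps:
$o{\left(t \right)} = \frac{2 t}{-30 + t}$
$\left(46352 + o{\left(D \right)}\right) \left(\frac{3 + 12}{35 + 35} \cdot 159 - 29140\right) = \left(46352 + 2 \left(-218\right) \frac{1}{-30 - 218}\right) \left(\frac{3 + 12}{35 + 35} \cdot 159 - 29140\right) = \left(46352 + 2 \left(-218\right) \frac{1}{-248}\right) \left(\frac{15}{70} \cdot 159 - 29140\right) = \left(46352 + 2 \left(-218\right) \left(- \frac{1}{248}\right)\right) \left(15 \cdot \frac{1}{70} \cdot 159 - 29140\right) = \left(46352 + \frac{109}{62}\right) \left(\frac{3}{14} \cdot 159 - 29140\right) = \frac{2873933 \left(\frac{477}{14} - 29140\right)}{62} = \frac{2873933}{62} \left(- \frac{407483}{14}\right) = - \frac{1171078840639}{868}$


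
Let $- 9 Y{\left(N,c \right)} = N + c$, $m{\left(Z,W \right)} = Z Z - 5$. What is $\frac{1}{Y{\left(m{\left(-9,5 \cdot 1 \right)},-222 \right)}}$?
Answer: $\frac{9}{146} \approx 0.061644$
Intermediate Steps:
$m{\left(Z,W \right)} = -5 + Z^{2}$ ($m{\left(Z,W \right)} = Z^{2} - 5 = -5 + Z^{2}$)
$Y{\left(N,c \right)} = - \frac{N}{9} - \frac{c}{9}$ ($Y{\left(N,c \right)} = - \frac{N + c}{9} = - \frac{N}{9} - \frac{c}{9}$)
$\frac{1}{Y{\left(m{\left(-9,5 \cdot 1 \right)},-222 \right)}} = \frac{1}{- \frac{-5 + \left(-9\right)^{2}}{9} - - \frac{74}{3}} = \frac{1}{- \frac{-5 + 81}{9} + \frac{74}{3}} = \frac{1}{\left(- \frac{1}{9}\right) 76 + \frac{74}{3}} = \frac{1}{- \frac{76}{9} + \frac{74}{3}} = \frac{1}{\frac{146}{9}} = \frac{9}{146}$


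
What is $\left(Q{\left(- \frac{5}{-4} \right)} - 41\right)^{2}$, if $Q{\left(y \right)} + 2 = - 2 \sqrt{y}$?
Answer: $\left(43 + \sqrt{5}\right)^{2} \approx 2046.3$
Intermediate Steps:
$Q{\left(y \right)} = -2 - 2 \sqrt{y}$
$\left(Q{\left(- \frac{5}{-4} \right)} - 41\right)^{2} = \left(\left(-2 - 2 \sqrt{- \frac{5}{-4}}\right) - 41\right)^{2} = \left(\left(-2 - 2 \sqrt{\left(-5\right) \left(- \frac{1}{4}\right)}\right) - 41\right)^{2} = \left(\left(-2 - 2 \sqrt{\frac{5}{4}}\right) - 41\right)^{2} = \left(\left(-2 - 2 \frac{\sqrt{5}}{2}\right) - 41\right)^{2} = \left(\left(-2 - \sqrt{5}\right) - 41\right)^{2} = \left(-43 - \sqrt{5}\right)^{2}$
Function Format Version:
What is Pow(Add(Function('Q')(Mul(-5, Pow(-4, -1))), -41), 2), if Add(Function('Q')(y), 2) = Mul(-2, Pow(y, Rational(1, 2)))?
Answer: Pow(Add(43, Pow(5, Rational(1, 2))), 2) ≈ 2046.3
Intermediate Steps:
Function('Q')(y) = Add(-2, Mul(-2, Pow(y, Rational(1, 2))))
Pow(Add(Function('Q')(Mul(-5, Pow(-4, -1))), -41), 2) = Pow(Add(Add(-2, Mul(-2, Pow(Mul(-5, Pow(-4, -1)), Rational(1, 2)))), -41), 2) = Pow(Add(Add(-2, Mul(-2, Pow(Mul(-5, Rational(-1, 4)), Rational(1, 2)))), -41), 2) = Pow(Add(Add(-2, Mul(-2, Pow(Rational(5, 4), Rational(1, 2)))), -41), 2) = Pow(Add(Add(-2, Mul(-2, Mul(Rational(1, 2), Pow(5, Rational(1, 2))))), -41), 2) = Pow(Add(Add(-2, Mul(-1, Pow(5, Rational(1, 2)))), -41), 2) = Pow(Add(-43, Mul(-1, Pow(5, Rational(1, 2)))), 2)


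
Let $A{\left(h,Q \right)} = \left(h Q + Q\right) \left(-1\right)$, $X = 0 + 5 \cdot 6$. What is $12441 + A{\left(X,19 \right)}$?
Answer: $11852$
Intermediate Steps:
$X = 30$ ($X = 0 + 30 = 30$)
$A{\left(h,Q \right)} = - Q - Q h$ ($A{\left(h,Q \right)} = \left(Q h + Q\right) \left(-1\right) = \left(Q + Q h\right) \left(-1\right) = - Q - Q h$)
$12441 + A{\left(X,19 \right)} = 12441 - 19 \left(1 + 30\right) = 12441 - 19 \cdot 31 = 12441 - 589 = 11852$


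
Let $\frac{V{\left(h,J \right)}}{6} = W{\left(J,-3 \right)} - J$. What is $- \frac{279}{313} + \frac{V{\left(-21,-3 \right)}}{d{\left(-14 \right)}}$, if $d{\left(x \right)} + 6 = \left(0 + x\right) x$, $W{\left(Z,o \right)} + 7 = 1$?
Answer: $- \frac{29322}{29735} \approx -0.98611$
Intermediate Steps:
$W{\left(Z,o \right)} = -6$ ($W{\left(Z,o \right)} = -7 + 1 = -6$)
$d{\left(x \right)} = -6 + x^{2}$ ($d{\left(x \right)} = -6 + \left(0 + x\right) x = -6 + x x = -6 + x^{2}$)
$V{\left(h,J \right)} = -36 - 6 J$ ($V{\left(h,J \right)} = 6 \left(-6 - J\right) = -36 - 6 J$)
$- \frac{279}{313} + \frac{V{\left(-21,-3 \right)}}{d{\left(-14 \right)}} = - \frac{279}{313} + \frac{-36 - -18}{-6 + \left(-14\right)^{2}} = \left(-279\right) \frac{1}{313} + \frac{-36 + 18}{-6 + 196} = - \frac{279}{313} - \frac{18}{190} = - \frac{279}{313} - \frac{9}{95} = - \frac{29322}{29735}$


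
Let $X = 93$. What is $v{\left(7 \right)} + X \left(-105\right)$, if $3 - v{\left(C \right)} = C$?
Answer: $-9769$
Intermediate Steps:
$v{\left(C \right)} = 3 - C$
$v{\left(7 \right)} + X \left(-105\right) = \left(3 - 7\right) + 93 \left(-105\right) = \left(3 - 7\right) - 9765 = -4 - 9765 = -9769$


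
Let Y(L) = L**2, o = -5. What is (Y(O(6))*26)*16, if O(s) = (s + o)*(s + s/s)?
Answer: 20384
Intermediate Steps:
O(s) = (1 + s)*(-5 + s) (O(s) = (s - 5)*(s + s/s) = (-5 + s)*(s + 1) = (-5 + s)*(1 + s) = (1 + s)*(-5 + s))
(Y(O(6))*26)*16 = ((-5 + 6**2 - 4*6)**2*26)*16 = ((-5 + 36 - 24)**2*26)*16 = (7**2*26)*16 = (49*26)*16 = 1274*16 = 20384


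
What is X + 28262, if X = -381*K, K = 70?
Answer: 1592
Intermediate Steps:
X = -26670 (X = -381*70 = -26670)
X + 28262 = -26670 + 28262 = 1592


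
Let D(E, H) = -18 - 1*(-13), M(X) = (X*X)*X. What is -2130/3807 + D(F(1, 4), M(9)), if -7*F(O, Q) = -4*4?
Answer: -7055/1269 ≈ -5.5595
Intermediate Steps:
M(X) = X³ (M(X) = X²*X = X³)
F(O, Q) = 16/7 (F(O, Q) = -(-4)*4/7 = -⅐*(-16) = 16/7)
D(E, H) = -5 (D(E, H) = -18 + 13 = -5)
-2130/3807 + D(F(1, 4), M(9)) = -2130/3807 - 5 = -2130*1/3807 - 5 = -710/1269 - 5 = -7055/1269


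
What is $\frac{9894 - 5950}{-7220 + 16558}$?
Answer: $\frac{68}{161} \approx 0.42236$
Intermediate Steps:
$\frac{9894 - 5950}{-7220 + 16558} = \frac{3944}{9338} = 3944 \cdot \frac{1}{9338} = \frac{68}{161}$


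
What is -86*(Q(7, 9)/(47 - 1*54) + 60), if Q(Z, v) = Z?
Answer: -5074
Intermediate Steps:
-86*(Q(7, 9)/(47 - 1*54) + 60) = -86*(7/(47 - 1*54) + 60) = -86*(7/(47 - 54) + 60) = -86*(7/(-7) + 60) = -86*(7*(-⅐) + 60) = -86*(-1 + 60) = -86*59 = -5074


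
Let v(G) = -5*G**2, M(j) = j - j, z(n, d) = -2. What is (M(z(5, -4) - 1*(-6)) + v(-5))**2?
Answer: 15625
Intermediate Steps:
M(j) = 0
(M(z(5, -4) - 1*(-6)) + v(-5))**2 = (0 - 5*(-5)**2)**2 = (0 - 5*25)**2 = (0 - 125)**2 = (-125)**2 = 15625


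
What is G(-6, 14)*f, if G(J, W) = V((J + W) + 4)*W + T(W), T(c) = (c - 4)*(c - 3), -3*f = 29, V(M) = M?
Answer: -8062/3 ≈ -2687.3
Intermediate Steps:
f = -29/3 (f = -⅓*29 = -29/3 ≈ -9.6667)
T(c) = (-4 + c)*(-3 + c)
G(J, W) = 12 + W² - 7*W + W*(4 + J + W) (G(J, W) = ((J + W) + 4)*W + (12 + W² - 7*W) = (4 + J + W)*W + (12 + W² - 7*W) = W*(4 + J + W) + (12 + W² - 7*W) = 12 + W² - 7*W + W*(4 + J + W))
G(-6, 14)*f = (12 - 3*14 + 2*14² - 6*14)*(-29/3) = (12 - 42 + 2*196 - 84)*(-29/3) = (12 - 42 + 392 - 84)*(-29/3) = 278*(-29/3) = -8062/3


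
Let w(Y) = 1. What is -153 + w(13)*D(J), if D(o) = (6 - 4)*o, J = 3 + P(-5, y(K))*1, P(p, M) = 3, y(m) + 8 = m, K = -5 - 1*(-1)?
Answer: -141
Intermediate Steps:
K = -4 (K = -5 + 1 = -4)
y(m) = -8 + m
J = 6 (J = 3 + 3*1 = 3 + 3 = 6)
D(o) = 2*o
-153 + w(13)*D(J) = -153 + 1*(2*6) = -153 + 1*12 = -153 + 12 = -141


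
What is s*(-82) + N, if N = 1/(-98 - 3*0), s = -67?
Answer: 538411/98 ≈ 5494.0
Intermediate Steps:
N = -1/98 (N = 1/(-98 + 0) = 1/(-98) = -1/98 ≈ -0.010204)
s*(-82) + N = -67*(-82) - 1/98 = 5494 - 1/98 = 538411/98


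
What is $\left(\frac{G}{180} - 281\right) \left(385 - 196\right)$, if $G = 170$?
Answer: $- \frac{105861}{2} \approx -52931.0$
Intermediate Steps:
$\left(\frac{G}{180} - 281\right) \left(385 - 196\right) = \left(\frac{170}{180} - 281\right) \left(385 - 196\right) = \left(170 \cdot \frac{1}{180} - 281\right) 189 = \left(\frac{17}{18} - 281\right) 189 = \left(- \frac{5041}{18}\right) 189 = - \frac{105861}{2}$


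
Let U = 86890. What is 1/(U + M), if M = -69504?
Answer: 1/17386 ≈ 5.7518e-5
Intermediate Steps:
1/(U + M) = 1/(86890 - 69504) = 1/17386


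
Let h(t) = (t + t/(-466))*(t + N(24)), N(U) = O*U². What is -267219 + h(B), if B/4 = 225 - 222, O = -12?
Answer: -81513027/233 ≈ -3.4984e+5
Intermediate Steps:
B = 12 (B = 4*(225 - 222) = 4*3 = 12)
N(U) = -12*U²
h(t) = 465*t*(-6912 + t)/466 (h(t) = (t + t/(-466))*(t - 12*24²) = (t + t*(-1/466))*(t - 12*576) = (t - t/466)*(t - 6912) = (465*t/466)*(-6912 + t) = 465*t*(-6912 + t)/466)
-267219 + h(B) = -267219 + (465/466)*12*(-6912 + 12) = -267219 + (465/466)*12*(-6900) = -267219 - 19251000/233 = -81513027/233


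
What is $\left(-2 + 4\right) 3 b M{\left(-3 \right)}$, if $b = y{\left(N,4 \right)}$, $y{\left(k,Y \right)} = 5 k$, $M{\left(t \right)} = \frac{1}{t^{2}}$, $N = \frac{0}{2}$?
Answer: $0$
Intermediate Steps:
$N = 0$ ($N = 0 \cdot \frac{1}{2} = 0$)
$M{\left(t \right)} = \frac{1}{t^{2}}$
$b = 0$ ($b = 5 \cdot 0 = 0$)
$\left(-2 + 4\right) 3 b M{\left(-3 \right)} = \frac{\left(-2 + 4\right) 3 \cdot 0}{9} = 2 \cdot 3 \cdot 0 \cdot \frac{1}{9} = 6 \cdot 0 \cdot \frac{1}{9} = 0 \cdot \frac{1}{9} = 0$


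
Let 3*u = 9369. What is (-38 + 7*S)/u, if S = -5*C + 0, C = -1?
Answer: -1/1041 ≈ -0.00096061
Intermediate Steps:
u = 3123 (u = (⅓)*9369 = 3123)
S = 5 (S = -5*(-1) + 0 = 5 + 0 = 5)
(-38 + 7*S)/u = (-38 + 7*5)/3123 = (-38 + 35)*(1/3123) = -3*1/3123 = -1/1041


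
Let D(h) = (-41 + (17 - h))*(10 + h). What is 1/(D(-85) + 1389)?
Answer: -1/3186 ≈ -0.00031387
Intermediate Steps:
D(h) = (-24 - h)*(10 + h)
1/(D(-85) + 1389) = 1/((-240 - 1*(-85)**2 - 34*(-85)) + 1389) = 1/((-240 - 1*7225 + 2890) + 1389) = 1/((-240 - 7225 + 2890) + 1389) = 1/(-4575 + 1389) = 1/(-3186) = -1/3186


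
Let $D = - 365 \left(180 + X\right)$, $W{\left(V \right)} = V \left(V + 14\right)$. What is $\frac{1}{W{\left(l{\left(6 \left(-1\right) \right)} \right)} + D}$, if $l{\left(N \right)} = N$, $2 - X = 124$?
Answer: $- \frac{1}{21218} \approx -4.713 \cdot 10^{-5}$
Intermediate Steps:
$X = -122$ ($X = 2 - 124 = -122$)
$W{\left(V \right)} = V \left(14 + V\right)$
$D = -21170$ ($D = - 365 \left(180 - 122\right) = \left(-365\right) 58 = -21170$)
$\frac{1}{W{\left(l{\left(6 \left(-1\right) \right)} \right)} + D} = \frac{1}{6 \left(-1\right) \left(14 + 6 \left(-1\right)\right) - 21170} = \frac{1}{- 6 \left(14 - 6\right) - 21170} = \frac{1}{\left(-6\right) 8 - 21170} = \frac{1}{-48 - 21170} = \frac{1}{-21218} = - \frac{1}{21218}$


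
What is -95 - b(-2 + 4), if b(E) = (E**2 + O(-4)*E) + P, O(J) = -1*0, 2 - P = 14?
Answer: -87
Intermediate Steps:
P = -12 (P = 2 - 1*14 = 2 - 14 = -12)
O(J) = 0
b(E) = -12 + E**2 (b(E) = (E**2 + 0*E) - 12 = (E**2 + 0) - 12 = E**2 - 12 = -12 + E**2)
-95 - b(-2 + 4) = -95 - (-12 + (-2 + 4)**2) = -95 - (-12 + 2**2) = -95 - (-12 + 4) = -95 - 1*(-8) = -95 + 8 = -87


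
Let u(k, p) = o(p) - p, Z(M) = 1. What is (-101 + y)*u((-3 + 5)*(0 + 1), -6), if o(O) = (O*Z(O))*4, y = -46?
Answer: 2646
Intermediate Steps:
o(O) = 4*O (o(O) = (O*1)*4 = O*4 = 4*O)
u(k, p) = 3*p (u(k, p) = 4*p - p = 3*p)
(-101 + y)*u((-3 + 5)*(0 + 1), -6) = (-101 - 46)*(3*(-6)) = -147*(-18) = 2646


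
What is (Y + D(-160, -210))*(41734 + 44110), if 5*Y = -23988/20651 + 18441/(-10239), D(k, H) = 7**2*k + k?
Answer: -242035727215818404/352409315 ≈ -6.8680e+8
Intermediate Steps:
D(k, H) = 50*k (D(k, H) = 49*k + k = 50*k)
Y = -208812741/352409315 (Y = (-23988/20651 + 18441/(-10239))/5 = (-23988*1/20651 + 18441*(-1/10239))/5 = (-23988/20651 - 6147/3413)/5 = (1/5)*(-208812741/70481863) = -208812741/352409315 ≈ -0.59253)
(Y + D(-160, -210))*(41734 + 44110) = (-208812741/352409315 + 50*(-160))*(41734 + 44110) = (-208812741/352409315 - 8000)*85844 = -2819483332741/352409315*85844 = -242035727215818404/352409315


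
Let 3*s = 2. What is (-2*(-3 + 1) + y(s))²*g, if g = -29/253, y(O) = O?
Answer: -5684/2277 ≈ -2.4963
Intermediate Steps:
s = ⅔ (s = (⅓)*2 = ⅔ ≈ 0.66667)
g = -29/253 (g = -29*1/253 = -29/253 ≈ -0.11462)
(-2*(-3 + 1) + y(s))²*g = (-2*(-3 + 1) + ⅔)²*(-29/253) = (-2*(-2) + ⅔)²*(-29/253) = (4 + ⅔)²*(-29/253) = (14/3)²*(-29/253) = (196/9)*(-29/253) = -5684/2277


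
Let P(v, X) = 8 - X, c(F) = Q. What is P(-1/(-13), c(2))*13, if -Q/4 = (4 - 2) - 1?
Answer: 156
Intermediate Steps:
Q = -4 (Q = -4*((4 - 2) - 1) = -4*(2 - 1) = -4*1 = -4)
c(F) = -4
P(-1/(-13), c(2))*13 = (8 - 1*(-4))*13 = (8 + 4)*13 = 12*13 = 156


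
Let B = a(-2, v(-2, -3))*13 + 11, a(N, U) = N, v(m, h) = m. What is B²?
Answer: 225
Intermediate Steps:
B = -15 (B = -2*13 + 11 = -26 + 11 = -15)
B² = (-15)² = 225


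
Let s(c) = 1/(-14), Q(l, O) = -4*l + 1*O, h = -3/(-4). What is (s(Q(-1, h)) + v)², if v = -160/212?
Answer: 375769/550564 ≈ 0.68252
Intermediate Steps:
h = ¾ (h = -3*(-¼) = ¾ ≈ 0.75000)
v = -40/53 (v = -160*1/212 = -40/53 ≈ -0.75472)
Q(l, O) = O - 4*l (Q(l, O) = -4*l + O = O - 4*l)
s(c) = -1/14
(s(Q(-1, h)) + v)² = (-1/14 - 40/53)² = (-613/742)² = 375769/550564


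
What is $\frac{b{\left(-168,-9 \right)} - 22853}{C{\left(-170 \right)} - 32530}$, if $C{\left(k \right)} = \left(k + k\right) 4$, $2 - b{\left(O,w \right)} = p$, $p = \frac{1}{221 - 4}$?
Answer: $\frac{2479334}{3677065} \approx 0.67427$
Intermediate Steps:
$p = \frac{1}{217} \approx 0.0046083$
$b{\left(O,w \right)} = \frac{433}{217}$ ($b{\left(O,w \right)} = 2 - \frac{1}{217} = \frac{433}{217}$)
$C{\left(k \right)} = 8 k$ ($C{\left(k \right)} = 2 k 4 = 8 k$)
$\frac{b{\left(-168,-9 \right)} - 22853}{C{\left(-170 \right)} - 32530} = \frac{\frac{433}{217} - 22853}{8 \left(-170\right) - 32530} = - \frac{4958668}{217 \left(-1360 - 32530\right)} = - \frac{4958668}{217 \left(-33890\right)} = \left(- \frac{4958668}{217}\right) \left(- \frac{1}{33890}\right) = \frac{2479334}{3677065}$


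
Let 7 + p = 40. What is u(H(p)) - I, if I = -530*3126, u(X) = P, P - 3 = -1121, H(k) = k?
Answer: 1655662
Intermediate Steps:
p = 33 (p = -7 + 40 = 33)
P = -1118 (P = 3 - 1121 = -1118)
u(X) = -1118
I = -1656780
u(H(p)) - I = -1118 - 1*(-1656780) = -1118 + 1656780 = 1655662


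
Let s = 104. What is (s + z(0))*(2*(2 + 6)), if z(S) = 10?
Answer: 1824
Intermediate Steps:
(s + z(0))*(2*(2 + 6)) = (104 + 10)*(2*(2 + 6)) = 114*(2*8) = 114*16 = 1824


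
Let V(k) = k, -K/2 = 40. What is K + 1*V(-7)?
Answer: -87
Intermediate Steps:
K = -80 (K = -2*40 = -80)
K + 1*V(-7) = -80 + 1*(-7) = -80 - 7 = -87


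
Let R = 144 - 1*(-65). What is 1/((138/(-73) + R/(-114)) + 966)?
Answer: 438/421477 ≈ 0.0010392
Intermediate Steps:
R = 209 (R = 144 + 65 = 209)
1/((138/(-73) + R/(-114)) + 966) = 1/((138/(-73) + 209/(-114)) + 966) = 1/((138*(-1/73) + 209*(-1/114)) + 966) = 1/((-138/73 - 11/6) + 966) = 1/(-1631/438 + 966) = 1/(421477/438) = 438/421477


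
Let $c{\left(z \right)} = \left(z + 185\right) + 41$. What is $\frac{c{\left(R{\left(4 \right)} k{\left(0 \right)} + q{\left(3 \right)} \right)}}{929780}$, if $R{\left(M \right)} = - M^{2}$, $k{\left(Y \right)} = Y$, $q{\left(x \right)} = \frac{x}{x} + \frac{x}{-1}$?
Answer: $\frac{56}{232445} \approx 0.00024092$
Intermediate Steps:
$q{\left(x \right)} = 1 - x$ ($q{\left(x \right)} = 1 + x \left(-1\right) = 1 - x$)
$c{\left(z \right)} = 226 + z$ ($c{\left(z \right)} = \left(185 + z\right) + 41 = 226 + z$)
$\frac{c{\left(R{\left(4 \right)} k{\left(0 \right)} + q{\left(3 \right)} \right)}}{929780} = \frac{226 + \left(- 4^{2} \cdot 0 + \left(1 - 3\right)\right)}{929780} = \left(226 + \left(\left(-1\right) 16 \cdot 0 + \left(1 - 3\right)\right)\right) \frac{1}{929780} = \left(226 - 2\right) \frac{1}{929780} = 224 \cdot \frac{1}{929780} = \frac{56}{232445}$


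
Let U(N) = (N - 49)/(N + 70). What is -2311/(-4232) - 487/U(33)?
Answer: 26539791/8464 ≈ 3135.6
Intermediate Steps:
U(N) = (-49 + N)/(70 + N)
-2311/(-4232) - 487/U(33) = -2311/(-4232) - 487*(70 + 33)/(-49 + 33) = -2311*(-1/4232) - 487/(-16/103) = 2311/4232 - 487/((1/103)*(-16)) = 2311/4232 - 487/(-16/103) = 2311/4232 - 487*(-103/16) = 2311/4232 + 50161/16 = 26539791/8464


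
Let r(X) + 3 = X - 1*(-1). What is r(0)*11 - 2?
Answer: -24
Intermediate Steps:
r(X) = -2 + X (r(X) = -3 + (X - 1*(-1)) = -3 + (X + 1) = -3 + (1 + X) = -2 + X)
r(0)*11 - 2 = (-2 + 0)*11 - 2 = -2*11 - 2 = -22 - 2 = -24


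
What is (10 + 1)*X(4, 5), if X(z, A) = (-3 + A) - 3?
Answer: -11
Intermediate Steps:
X(z, A) = -6 + A
(10 + 1)*X(4, 5) = (10 + 1)*(-6 + 5) = 11*(-1) = -11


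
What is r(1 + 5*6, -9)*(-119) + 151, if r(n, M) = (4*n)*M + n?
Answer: 129266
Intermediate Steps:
r(n, M) = n + 4*M*n (r(n, M) = 4*M*n + n = n + 4*M*n)
r(1 + 5*6, -9)*(-119) + 151 = ((1 + 5*6)*(1 + 4*(-9)))*(-119) + 151 = ((1 + 30)*(1 - 36))*(-119) + 151 = (31*(-35))*(-119) + 151 = -1085*(-119) + 151 = 129115 + 151 = 129266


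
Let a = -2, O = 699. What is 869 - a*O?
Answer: 2267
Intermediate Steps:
869 - a*O = 869 - (-2)*699 = 869 - 1*(-1398) = 869 + 1398 = 2267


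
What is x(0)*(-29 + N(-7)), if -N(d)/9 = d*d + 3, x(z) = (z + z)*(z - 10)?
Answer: 0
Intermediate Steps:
x(z) = 2*z*(-10 + z) (x(z) = (2*z)*(-10 + z) = 2*z*(-10 + z))
N(d) = -27 - 9*d² (N(d) = -9*(d*d + 3) = -9*(d² + 3) = -9*(3 + d²) = -27 - 9*d²)
x(0)*(-29 + N(-7)) = (2*0*(-10 + 0))*(-29 + (-27 - 9*(-7)²)) = (2*0*(-10))*(-29 + (-27 - 9*49)) = 0*(-29 + (-27 - 441)) = 0*(-29 - 468) = 0*(-497) = 0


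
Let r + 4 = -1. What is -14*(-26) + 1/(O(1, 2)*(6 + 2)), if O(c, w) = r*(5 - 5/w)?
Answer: 36399/100 ≈ 363.99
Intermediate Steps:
r = -5 (r = -4 - 1 = -5)
O(c, w) = -25 + 25/w (O(c, w) = -5*(5 - 5/w) = -25 + 25/w)
-14*(-26) + 1/(O(1, 2)*(6 + 2)) = -14*(-26) + 1/((-25 + 25/2)*(6 + 2)) = 364 + 1/((-25 + 25*(1/2))*8) = 364 + 1/((-25 + 25/2)*8) = 364 + 1/(-25/2*8) = 364 + 1/(-100) = 364 - 1/100 = 36399/100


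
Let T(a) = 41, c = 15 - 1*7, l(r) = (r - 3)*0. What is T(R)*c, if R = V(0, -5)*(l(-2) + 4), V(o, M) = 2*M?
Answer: 328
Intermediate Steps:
l(r) = 0 (l(r) = (-3 + r)*0 = 0)
c = 8 (c = 15 - 7 = 8)
R = -40 (R = (2*(-5))*(0 + 4) = -10*4 = -40)
T(R)*c = 41*8 = 328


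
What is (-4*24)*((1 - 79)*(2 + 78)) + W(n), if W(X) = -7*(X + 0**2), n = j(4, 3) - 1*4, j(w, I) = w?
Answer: 599040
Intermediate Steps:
n = 0 (n = 4 - 1*4 = 4 - 4 = 0)
W(X) = -7*X (W(X) = -7*(X + 0) = -7*X)
(-4*24)*((1 - 79)*(2 + 78)) + W(n) = (-4*24)*((1 - 79)*(2 + 78)) - 7*0 = -(-7488)*80 + 0 = -96*(-6240) + 0 = 599040 + 0 = 599040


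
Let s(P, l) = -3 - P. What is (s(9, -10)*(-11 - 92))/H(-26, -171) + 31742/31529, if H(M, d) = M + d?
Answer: -32716670/6211213 ≈ -5.2674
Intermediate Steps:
(s(9, -10)*(-11 - 92))/H(-26, -171) + 31742/31529 = ((-3 - 1*9)*(-11 - 92))/(-26 - 171) + 31742/31529 = ((-3 - 9)*(-103))/(-197) + 31742*(1/31529) = -12*(-103)*(-1/197) + 31742/31529 = 1236*(-1/197) + 31742/31529 = -1236/197 + 31742/31529 = -32716670/6211213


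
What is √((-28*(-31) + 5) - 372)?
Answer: √501 ≈ 22.383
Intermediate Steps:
√((-28*(-31) + 5) - 372) = √((868 + 5) - 372) = √(873 - 372) = √501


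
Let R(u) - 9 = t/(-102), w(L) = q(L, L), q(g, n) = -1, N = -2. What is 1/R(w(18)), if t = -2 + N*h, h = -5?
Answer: 51/455 ≈ 0.11209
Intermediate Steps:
w(L) = -1
t = 8 (t = -2 - 2*(-5) = -2 + 10 = 8)
R(u) = 455/51 (R(u) = 9 + 8/(-102) = 9 + 8*(-1/102) = 9 - 4/51 = 455/51)
1/R(w(18)) = 1/(455/51) = 51/455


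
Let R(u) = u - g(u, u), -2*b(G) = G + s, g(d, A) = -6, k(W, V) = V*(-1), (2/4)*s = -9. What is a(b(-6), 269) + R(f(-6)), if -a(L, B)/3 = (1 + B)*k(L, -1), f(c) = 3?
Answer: -801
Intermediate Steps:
s = -18 (s = 2*(-9) = -18)
k(W, V) = -V
b(G) = 9 - G/2 (b(G) = -(G - 18)/2 = -(-18 + G)/2 = 9 - G/2)
R(u) = 6 + u (R(u) = u - 1*(-6) = u + 6 = 6 + u)
a(L, B) = -3 - 3*B (a(L, B) = -3*(1 + B)*(-1*(-1)) = -3*(1 + B) = -3 - 3*B)
a(b(-6), 269) + R(f(-6)) = (-3 - 3*269) + (6 + 3) = (-3 - 807) + 9 = -810 + 9 = -801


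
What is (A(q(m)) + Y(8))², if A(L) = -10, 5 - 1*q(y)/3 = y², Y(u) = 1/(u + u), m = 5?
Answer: 25281/256 ≈ 98.754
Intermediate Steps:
Y(u) = 1/(2*u)
q(y) = 15 - 3*y²
(A(q(m)) + Y(8))² = (-10 + (½)/8)² = (-10 + (½)*(⅛))² = (-10 + 1/16)² = (-159/16)² = 25281/256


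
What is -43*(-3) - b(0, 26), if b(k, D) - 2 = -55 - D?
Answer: 208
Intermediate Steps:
b(k, D) = -53 - D (b(k, D) = 2 + (-55 - D) = -53 - D)
-43*(-3) - b(0, 26) = -43*(-3) - (-53 - 1*26) = 129 - (-53 - 26) = 129 - 1*(-79) = 129 + 79 = 208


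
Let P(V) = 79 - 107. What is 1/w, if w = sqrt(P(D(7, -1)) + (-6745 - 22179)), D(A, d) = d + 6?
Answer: -I*sqrt(7238)/14476 ≈ -0.0058771*I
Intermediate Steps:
D(A, d) = 6 + d
P(V) = -28
w = 2*I*sqrt(7238) (w = sqrt(-28 + (-6745 - 22179)) = sqrt(-28 - 28924) = sqrt(-28952) = 2*I*sqrt(7238) ≈ 170.15*I)
1/w = 1/(2*I*sqrt(7238)) = -I*sqrt(7238)/14476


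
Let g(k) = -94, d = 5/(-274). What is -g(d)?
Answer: 94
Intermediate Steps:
d = -5/274 (d = 5*(-1/274) = -5/274 ≈ -0.018248)
-g(d) = -1*(-94) = 94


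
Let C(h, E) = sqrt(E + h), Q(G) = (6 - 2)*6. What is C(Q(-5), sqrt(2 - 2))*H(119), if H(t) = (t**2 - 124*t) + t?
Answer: -952*sqrt(6) ≈ -2331.9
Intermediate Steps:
Q(G) = 24 (Q(G) = 4*6 = 24)
H(t) = t**2 - 123*t
C(Q(-5), sqrt(2 - 2))*H(119) = sqrt(sqrt(2 - 2) + 24)*(119*(-123 + 119)) = sqrt(sqrt(0) + 24)*(119*(-4)) = sqrt(0 + 24)*(-476) = sqrt(24)*(-476) = (2*sqrt(6))*(-476) = -952*sqrt(6)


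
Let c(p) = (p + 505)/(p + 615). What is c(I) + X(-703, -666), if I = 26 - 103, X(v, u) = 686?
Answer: 184748/269 ≈ 686.80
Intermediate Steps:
I = -77
c(p) = (505 + p)/(615 + p)
c(I) + X(-703, -666) = (505 - 77)/(615 - 77) + 686 = 428/538 + 686 = (1/538)*428 + 686 = 214/269 + 686 = 184748/269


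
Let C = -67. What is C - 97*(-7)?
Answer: 612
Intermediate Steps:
C - 97*(-7) = -67 - 97*(-7) = -67 + 679 = 612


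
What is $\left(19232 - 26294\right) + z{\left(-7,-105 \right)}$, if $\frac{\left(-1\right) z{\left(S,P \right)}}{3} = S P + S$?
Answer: $-9246$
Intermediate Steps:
$z{\left(S,P \right)} = - 3 S - 3 P S$ ($z{\left(S,P \right)} = - 3 \left(S P + S\right) = - 3 \left(P S + S\right) = - 3 \left(S + P S\right) = - 3 S - 3 P S$)
$\left(19232 - 26294\right) + z{\left(-7,-105 \right)} = \left(19232 - 26294\right) - - 21 \left(1 - 105\right) = -7062 - \left(-21\right) \left(-104\right) = -7062 - 2184 = -9246$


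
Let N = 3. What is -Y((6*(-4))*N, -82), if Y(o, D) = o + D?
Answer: 154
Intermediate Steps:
Y(o, D) = D + o
-Y((6*(-4))*N, -82) = -(-82 + (6*(-4))*3) = -(-82 - 24*3) = -(-82 - 72) = -1*(-154) = 154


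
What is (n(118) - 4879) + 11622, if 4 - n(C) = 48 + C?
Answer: 6581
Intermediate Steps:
n(C) = -44 - C (n(C) = 4 - (48 + C) = 4 + (-48 - C) = -44 - C)
(n(118) - 4879) + 11622 = ((-44 - 1*118) - 4879) + 11622 = ((-44 - 118) - 4879) + 11622 = (-162 - 4879) + 11622 = -5041 + 11622 = 6581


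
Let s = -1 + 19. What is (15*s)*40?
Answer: 10800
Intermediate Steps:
s = 18
(15*s)*40 = (15*18)*40 = 270*40 = 10800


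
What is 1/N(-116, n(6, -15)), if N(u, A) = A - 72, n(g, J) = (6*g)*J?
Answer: -1/612 ≈ -0.0016340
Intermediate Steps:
n(g, J) = 6*J*g
N(u, A) = -72 + A
1/N(-116, n(6, -15)) = 1/(-72 + 6*(-15)*6) = 1/(-72 - 540) = 1/(-612) = -1/612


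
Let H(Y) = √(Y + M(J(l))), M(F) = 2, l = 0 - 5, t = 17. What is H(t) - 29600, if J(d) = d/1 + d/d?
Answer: -29600 + √19 ≈ -29596.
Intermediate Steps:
l = -5
J(d) = 1 + d (J(d) = d*1 + 1 = d + 1 = 1 + d)
H(Y) = √(2 + Y) (H(Y) = √(Y + 2) = √(2 + Y))
H(t) - 29600 = √(2 + 17) - 29600 = √19 - 29600 = -29600 + √19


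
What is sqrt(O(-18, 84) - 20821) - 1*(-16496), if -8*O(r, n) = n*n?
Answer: 16496 + I*sqrt(21703) ≈ 16496.0 + 147.32*I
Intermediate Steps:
O(r, n) = -n**2/8 (O(r, n) = -n*n/8 = -n**2/8)
sqrt(O(-18, 84) - 20821) - 1*(-16496) = sqrt(-1/8*84**2 - 20821) - 1*(-16496) = sqrt(-1/8*7056 - 20821) + 16496 = sqrt(-882 - 20821) + 16496 = sqrt(-21703) + 16496 = I*sqrt(21703) + 16496 = 16496 + I*sqrt(21703)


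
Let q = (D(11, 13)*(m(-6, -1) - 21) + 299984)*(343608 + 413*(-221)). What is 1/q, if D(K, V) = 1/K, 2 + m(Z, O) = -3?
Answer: 11/832654528330 ≈ 1.3211e-11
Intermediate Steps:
m(Z, O) = -5 (m(Z, O) = -2 - 3 = -5)
q = 832654528330/11 (q = ((-5 - 21)/11 + 299984)*(343608 + 413*(-221)) = ((1/11)*(-26) + 299984)*(343608 - 91273) = (-26/11 + 299984)*252335 = (3299798/11)*252335 = 832654528330/11 ≈ 7.5696e+10)
1/q = 1/(832654528330/11) = 11/832654528330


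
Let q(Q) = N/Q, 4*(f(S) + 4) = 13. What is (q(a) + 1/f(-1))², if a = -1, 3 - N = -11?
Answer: 2116/9 ≈ 235.11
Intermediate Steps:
N = 14 (N = 3 - 1*(-11) = 3 + 11 = 14)
f(S) = -¾ (f(S) = -4 + (¼)*13 = -4 + 13/4 = -¾)
q(Q) = 14/Q
(q(a) + 1/f(-1))² = (14/(-1) + 1/(-¾))² = (14*(-1) - 4/3)² = (-14 - 4/3)² = (-46/3)² = 2116/9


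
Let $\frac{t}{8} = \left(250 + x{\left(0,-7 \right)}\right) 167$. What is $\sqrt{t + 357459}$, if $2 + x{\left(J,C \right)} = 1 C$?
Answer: $\sqrt{679435} \approx 824.28$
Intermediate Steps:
$x{\left(J,C \right)} = -2 + C$ ($x{\left(J,C \right)} = -2 + 1 C = -2 + C$)
$t = 321976$ ($t = 8 \left(250 - 9\right) 167 = 8 \cdot 241 \cdot 167 = 8 \cdot 40247 = 321976$)
$\sqrt{t + 357459} = \sqrt{321976 + 357459} = \sqrt{679435}$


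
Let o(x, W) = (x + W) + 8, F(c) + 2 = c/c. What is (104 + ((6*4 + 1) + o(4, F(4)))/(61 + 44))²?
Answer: 13337104/1225 ≈ 10887.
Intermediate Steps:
F(c) = -1 (F(c) = -2 + c/c = -2 + 1 = -1)
o(x, W) = 8 + W + x (o(x, W) = (W + x) + 8 = 8 + W + x)
(104 + ((6*4 + 1) + o(4, F(4)))/(61 + 44))² = (104 + ((6*4 + 1) + (8 - 1 + 4))/(61 + 44))² = (104 + ((24 + 1) + 11)/105)² = (104 + (25 + 11)*(1/105))² = (104 + 36*(1/105))² = (104 + 12/35)² = (3652/35)² = 13337104/1225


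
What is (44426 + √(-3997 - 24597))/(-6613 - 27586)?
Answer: -44426/34199 - 29*I*√34/34199 ≈ -1.299 - 0.0049445*I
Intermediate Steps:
(44426 + √(-3997 - 24597))/(-6613 - 27586) = (44426 + √(-28594))/(-34199) = (44426 + 29*I*√34)*(-1/34199) = -44426/34199 - 29*I*√34/34199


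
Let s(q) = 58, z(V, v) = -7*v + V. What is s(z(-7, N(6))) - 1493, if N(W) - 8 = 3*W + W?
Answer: -1435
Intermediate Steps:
N(W) = 8 + 4*W (N(W) = 8 + (3*W + W) = 8 + 4*W)
z(V, v) = V - 7*v
s(z(-7, N(6))) - 1493 = 58 - 1493 = -1435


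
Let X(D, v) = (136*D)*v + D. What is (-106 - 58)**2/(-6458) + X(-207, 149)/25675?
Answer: -2778092839/16580915 ≈ -167.55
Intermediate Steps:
X(D, v) = D + 136*D*v (X(D, v) = 136*D*v + D = D + 136*D*v)
(-106 - 58)**2/(-6458) + X(-207, 149)/25675 = (-106 - 58)**2/(-6458) - 207*(1 + 136*149)/25675 = (-164)**2*(-1/6458) - 207*(1 + 20264)*(1/25675) = 26896*(-1/6458) - 207*20265*(1/25675) = -13448/3229 - 4194855*1/25675 = -13448/3229 - 838971/5135 = -2778092839/16580915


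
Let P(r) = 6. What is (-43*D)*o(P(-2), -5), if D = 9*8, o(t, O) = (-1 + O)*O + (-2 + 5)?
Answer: -102168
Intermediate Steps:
o(t, O) = 3 + O*(-1 + O) (o(t, O) = O*(-1 + O) + 3 = 3 + O*(-1 + O))
D = 72
(-43*D)*o(P(-2), -5) = (-43*72)*(3 + (-5)² - 1*(-5)) = -3096*(3 + 25 + 5) = -3096*33 = -102168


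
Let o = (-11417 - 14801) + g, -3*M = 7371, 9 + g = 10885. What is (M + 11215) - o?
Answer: 24100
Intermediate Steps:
g = 10876 (g = -9 + 10885 = 10876)
M = -2457 (M = -1/3*7371 = -2457)
o = -15342 (o = (-11417 - 14801) + 10876 = -26218 + 10876 = -15342)
(M + 11215) - o = (-2457 + 11215) - 1*(-15342) = 8758 + 15342 = 24100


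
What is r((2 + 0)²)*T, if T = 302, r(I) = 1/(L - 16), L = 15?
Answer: -302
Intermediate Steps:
r(I) = -1 (r(I) = 1/(15 - 16) = 1/(-1) = -1)
r((2 + 0)²)*T = -1*302 = -302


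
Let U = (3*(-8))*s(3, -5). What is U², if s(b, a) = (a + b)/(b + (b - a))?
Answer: 2304/121 ≈ 19.041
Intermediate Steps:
s(b, a) = (a + b)/(-a + 2*b)
U = 48/11 (U = (3*(-8))*((-1*(-5) - 1*3)/(-5 - 2*3)) = -24*(5 - 3)/(-5 - 6) = -24*2/(-11) = -(-24)*2/11 = -24*(-2/11) = 48/11 ≈ 4.3636)
U² = (48/11)² = 2304/121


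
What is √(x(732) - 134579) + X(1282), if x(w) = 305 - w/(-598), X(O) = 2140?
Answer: 2140 + 6*I*√333447790/299 ≈ 2140.0 + 366.43*I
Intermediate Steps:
x(w) = 305 + w/598 (x(w) = 305 - w*(-1)/598 = 305 - (-1)*w/598 = 305 + w/598)
√(x(732) - 134579) + X(1282) = √((305 + (1/598)*732) - 134579) + 2140 = √((305 + 366/299) - 134579) + 2140 = √(91561/299 - 134579) + 2140 = √(-40147560/299) + 2140 = 6*I*√333447790/299 + 2140 = 2140 + 6*I*√333447790/299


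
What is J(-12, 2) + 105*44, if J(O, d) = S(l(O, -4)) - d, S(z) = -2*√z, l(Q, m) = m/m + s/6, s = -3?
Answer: 4618 - √2 ≈ 4616.6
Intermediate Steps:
l(Q, m) = ½ (l(Q, m) = m/m - 3/6 = 1 - 3*⅙ = 1 - ½ = ½)
J(O, d) = -d - √2 (J(O, d) = -√2 - d = -d - √2)
J(-12, 2) + 105*44 = (-1*2 - √2) + 105*44 = (-2 - √2) + 4620 = 4618 - √2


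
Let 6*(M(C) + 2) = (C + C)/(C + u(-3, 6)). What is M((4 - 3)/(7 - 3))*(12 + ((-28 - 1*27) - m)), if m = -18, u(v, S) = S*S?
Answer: 4345/87 ≈ 49.943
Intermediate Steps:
u(v, S) = S²
M(C) = -2 + C/(3*(36 + C)) (M(C) = -2 + ((C + C)/(C + 6²))/6 = -2 + ((2*C)/(C + 36))/6 = -2 + ((2*C)/(36 + C))/6 = -2 + (2*C/(36 + C))/6 = -2 + C/(3*(36 + C)))
M((4 - 3)/(7 - 3))*(12 + ((-28 - 1*27) - m)) = ((-216 - 5*(4 - 3)/(7 - 3))/(3*(36 + (4 - 3)/(7 - 3))))*(12 + ((-28 - 1*27) - 1*(-18))) = ((-216 - 5/4)/(3*(36 + 1/4)))*(12 + ((-28 - 27) + 18)) = ((-216 - 5/4)/(3*(36 + 1*(¼))))*(12 + (-55 + 18)) = ((-216 - 5*¼)/(3*(36 + ¼)))*(12 - 37) = ((-216 - 5/4)/(3*(145/4)))*(-25) = ((⅓)*(4/145)*(-869/4))*(-25) = -869/435*(-25) = 4345/87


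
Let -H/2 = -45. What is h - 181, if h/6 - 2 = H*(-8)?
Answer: -4489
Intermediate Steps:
H = 90 (H = -2*(-45) = 90)
h = -4308 (h = 12 + 6*(90*(-8)) = 12 + 6*(-720) = 12 - 4320 = -4308)
h - 181 = -4308 - 181 = -4489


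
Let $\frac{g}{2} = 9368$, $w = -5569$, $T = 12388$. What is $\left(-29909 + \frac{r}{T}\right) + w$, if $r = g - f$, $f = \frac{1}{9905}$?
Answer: $- \frac{4353076420841}{122703140} \approx -35477.0$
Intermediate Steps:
$g = 18736$ ($g = 2 \cdot 9368 = 18736$)
$f = \frac{1}{9905} \approx 0.00010096$
$r = \frac{185580079}{9905}$ ($r = 18736 - \frac{1}{9905} = \frac{185580079}{9905} \approx 18736.0$)
$\left(-29909 + \frac{r}{T}\right) + w = \left(-29909 + \frac{185580079}{9905 \cdot 12388}\right) - 5569 = \left(-29909 + \frac{185580079}{9905} \cdot \frac{1}{12388}\right) - 5569 = \left(-29909 + \frac{185580079}{122703140}\right) - 5569 = - \frac{3669742634181}{122703140} - 5569 = - \frac{4353076420841}{122703140}$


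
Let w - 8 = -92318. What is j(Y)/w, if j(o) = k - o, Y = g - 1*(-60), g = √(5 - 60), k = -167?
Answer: 227/92310 + I*√55/92310 ≈ 0.0024591 + 8.034e-5*I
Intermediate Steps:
g = I*√55 (g = √(-55) = I*√55 ≈ 7.4162*I)
w = -92310 (w = 8 - 92318 = -92310)
Y = 60 + I*√55 (Y = I*√55 - 1*(-60) = I*√55 + 60 = 60 + I*√55 ≈ 60.0 + 7.4162*I)
j(o) = -167 - o
j(Y)/w = (-167 - (60 + I*√55))/(-92310) = (-167 + (-60 - I*√55))*(-1/92310) = (-227 - I*√55)*(-1/92310) = 227/92310 + I*√55/92310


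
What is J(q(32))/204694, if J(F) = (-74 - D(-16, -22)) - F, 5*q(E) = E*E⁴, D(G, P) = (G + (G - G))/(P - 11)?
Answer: -553654273/16887255 ≈ -32.785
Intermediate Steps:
D(G, P) = G/(-11 + P) (D(G, P) = (G + 0)/(-11 + P) = G/(-11 + P))
q(E) = E⁵/5 (q(E) = (E*E⁴)/5 = E⁵/5)
J(F) = -2458/33 - F (J(F) = (-74 - (-16)/(-11 - 22)) - F = (-74 - (-16)/(-33)) - F = (-74 - (-16)*(-1)/33) - F = (-74 - 1*16/33) - F = (-74 - 16/33) - F = -2458/33 - F)
J(q(32))/204694 = (-2458/33 - 32⁵/5)/204694 = (-2458/33 - 33554432/5)*(1/204694) = -1107308546/165*1/204694 = -553654273/16887255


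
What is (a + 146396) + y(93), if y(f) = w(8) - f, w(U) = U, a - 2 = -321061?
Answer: -174748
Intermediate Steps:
a = -321059 (a = 2 - 321061 = -321059)
y(f) = 8 - f
(a + 146396) + y(93) = (-321059 + 146396) + (8 - 1*93) = -174663 + (8 - 93) = -174663 - 85 = -174748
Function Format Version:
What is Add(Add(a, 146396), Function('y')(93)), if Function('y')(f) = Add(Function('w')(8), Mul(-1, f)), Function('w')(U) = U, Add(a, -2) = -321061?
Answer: -174748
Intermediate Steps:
a = -321059 (a = Add(2, -321061) = -321059)
Function('y')(f) = Add(8, Mul(-1, f))
Add(Add(a, 146396), Function('y')(93)) = Add(Add(-321059, 146396), Add(8, Mul(-1, 93))) = Add(-174663, Add(8, -93)) = Add(-174663, -85) = -174748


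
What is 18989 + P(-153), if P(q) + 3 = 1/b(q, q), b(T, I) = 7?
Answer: 132903/7 ≈ 18986.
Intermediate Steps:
P(q) = -20/7 (P(q) = -3 + 1/7 = -20/7)
18989 + P(-153) = 18989 - 20/7 = 132903/7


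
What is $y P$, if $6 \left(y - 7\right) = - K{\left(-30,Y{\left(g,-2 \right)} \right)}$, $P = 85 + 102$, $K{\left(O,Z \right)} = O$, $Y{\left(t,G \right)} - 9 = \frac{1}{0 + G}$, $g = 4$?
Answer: $2244$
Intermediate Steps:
$Y{\left(t,G \right)} = 9 + \frac{1}{G}$ ($Y{\left(t,G \right)} = 9 + \frac{1}{0 + G} = 9 + \frac{1}{G}$)
$P = 187$
$y = 12$ ($y = 7 + \frac{\left(-1\right) \left(-30\right)}{6} = 7 + \frac{1}{6} \cdot 30 = 7 + 5 = 12$)
$y P = 12 \cdot 187 = 2244$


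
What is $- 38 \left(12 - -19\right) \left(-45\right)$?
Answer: $53010$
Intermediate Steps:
$- 38 \left(12 - -19\right) \left(-45\right) = - 38 \left(12 + 19\right) \left(-45\right) = \left(-38\right) 31 \left(-45\right) = \left(-1178\right) \left(-45\right) = 53010$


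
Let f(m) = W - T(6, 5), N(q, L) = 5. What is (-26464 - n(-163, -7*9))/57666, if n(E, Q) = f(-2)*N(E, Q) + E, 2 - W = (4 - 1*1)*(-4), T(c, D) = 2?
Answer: -8787/19222 ≈ -0.45713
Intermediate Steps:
W = 14 (W = 2 - (4 - 1*1)*(-4) = 2 - (4 - 1)*(-4) = 2 - 3*(-4) = 2 - 1*(-12) = 2 + 12 = 14)
f(m) = 12 (f(m) = 14 - 1*2 = 14 - 2 = 12)
n(E, Q) = 60 + E (n(E, Q) = 12*5 + E = 60 + E)
(-26464 - n(-163, -7*9))/57666 = (-26464 - (60 - 163))/57666 = (-26464 - 1*(-103))*(1/57666) = (-26464 + 103)*(1/57666) = -26361*1/57666 = -8787/19222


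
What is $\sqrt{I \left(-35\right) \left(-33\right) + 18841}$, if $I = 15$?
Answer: $13 \sqrt{214} \approx 190.17$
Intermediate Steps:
$\sqrt{I \left(-35\right) \left(-33\right) + 18841} = \sqrt{15 \left(-35\right) \left(-33\right) + 18841} = \sqrt{\left(-525\right) \left(-33\right) + 18841} = \sqrt{17325 + 18841} = \sqrt{36166} = 13 \sqrt{214}$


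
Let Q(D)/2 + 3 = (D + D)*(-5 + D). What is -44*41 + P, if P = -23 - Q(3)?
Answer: -1797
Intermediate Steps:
Q(D) = -6 + 4*D*(-5 + D) (Q(D) = -6 + 2*((D + D)*(-5 + D)) = -6 + 2*((2*D)*(-5 + D)) = -6 + 2*(2*D*(-5 + D)) = -6 + 4*D*(-5 + D))
P = 7 (P = -23 - (-6 - 20*3 + 4*3²) = -23 - (-6 - 60 + 4*9) = -23 - (-6 - 60 + 36) = -23 - 1*(-30) = -23 + 30 = 7)
-44*41 + P = -44*41 + 7 = -1804 + 7 = -1797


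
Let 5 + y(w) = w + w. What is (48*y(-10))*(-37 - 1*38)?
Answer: 90000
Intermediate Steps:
y(w) = -5 + 2*w (y(w) = -5 + (w + w) = -5 + 2*w)
(48*y(-10))*(-37 - 1*38) = (48*(-5 + 2*(-10)))*(-37 - 1*38) = (48*(-5 - 20))*(-37 - 38) = (48*(-25))*(-75) = -1200*(-75) = 90000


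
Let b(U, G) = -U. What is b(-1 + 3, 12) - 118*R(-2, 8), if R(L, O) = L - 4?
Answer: 706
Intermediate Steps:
R(L, O) = -4 + L
b(-1 + 3, 12) - 118*R(-2, 8) = -(-1 + 3) - 118*(-4 - 2) = -1*2 - 118*(-6) = -2 + 708 = 706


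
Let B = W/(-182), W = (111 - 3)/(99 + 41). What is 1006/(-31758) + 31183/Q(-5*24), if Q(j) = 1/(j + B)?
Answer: -378509745076049/101149230 ≈ -3.7421e+6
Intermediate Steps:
W = 27/35 (W = 108/140 = 108*(1/140) = 27/35 ≈ 0.77143)
B = -27/6370 (B = (27/35)/(-182) = (27/35)*(-1/182) = -27/6370 ≈ -0.0042386)
Q(j) = 1/(-27/6370 + j) (Q(j) = 1/(j - 27/6370) = 1/(-27/6370 + j))
1006/(-31758) + 31183/Q(-5*24) = 1006/(-31758) + 31183/((6370/(-27 + 6370*(-5*24)))) = 1006*(-1/31758) + 31183/((6370/(-27 + 6370*(-120)))) = -503/15879 + 31183/((6370/(-27 - 764400))) = -503/15879 + 31183/((6370/(-764427))) = -503/15879 + 31183/((6370*(-1/764427))) = -503/15879 + 31183/(-6370/764427) = -503/15879 + 31183*(-764427/6370) = -503/15879 - 23837127141/6370 = -378509745076049/101149230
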